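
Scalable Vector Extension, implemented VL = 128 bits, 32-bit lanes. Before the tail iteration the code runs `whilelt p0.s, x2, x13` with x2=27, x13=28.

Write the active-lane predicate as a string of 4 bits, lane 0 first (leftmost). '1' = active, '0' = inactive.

register lanes = 128/32 = 4
whilelt: lane j active iff 27+j < 28 → j < 1 → 1 active
bits (lane 0 leftmost): 1000

predicate = 1000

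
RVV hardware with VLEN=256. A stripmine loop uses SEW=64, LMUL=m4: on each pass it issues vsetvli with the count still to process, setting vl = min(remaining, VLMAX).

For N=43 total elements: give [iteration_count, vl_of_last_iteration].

[iterations, last_vl] = [3, 11]

lanes per group: 256·4/64 = 16
43 elements at 16/iter → 3 passes, remainder 11 on the last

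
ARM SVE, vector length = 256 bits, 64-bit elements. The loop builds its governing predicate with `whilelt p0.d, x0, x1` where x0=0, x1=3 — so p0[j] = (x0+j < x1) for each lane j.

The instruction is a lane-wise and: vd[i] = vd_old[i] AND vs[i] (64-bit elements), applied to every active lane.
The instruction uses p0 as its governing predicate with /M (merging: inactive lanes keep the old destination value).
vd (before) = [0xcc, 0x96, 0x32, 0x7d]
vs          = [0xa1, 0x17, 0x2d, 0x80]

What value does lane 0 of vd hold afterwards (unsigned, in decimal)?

register lanes = 256/64 = 4
active while 0+j < 3, i.e. j ∈ [0,3) capped at 4 ⇒ 3
[0] and(0xcc,0xa1) = 0x80
[1] and(0x96,0x17) = 0x16
[2] and(0x32,0x2d) = 0x20
[3] tail/keep = 0x7d

vd[0] = 128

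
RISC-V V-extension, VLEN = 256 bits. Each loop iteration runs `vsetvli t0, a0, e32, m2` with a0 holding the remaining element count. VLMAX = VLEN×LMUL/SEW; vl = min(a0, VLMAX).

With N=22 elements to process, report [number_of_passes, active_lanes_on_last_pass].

[iterations, last_vl] = [2, 6]

VLMAX = VLEN×LMUL/SEW = 256×2/32 = 16
22 elements at 16/iter → 2 passes, remainder 6 on the last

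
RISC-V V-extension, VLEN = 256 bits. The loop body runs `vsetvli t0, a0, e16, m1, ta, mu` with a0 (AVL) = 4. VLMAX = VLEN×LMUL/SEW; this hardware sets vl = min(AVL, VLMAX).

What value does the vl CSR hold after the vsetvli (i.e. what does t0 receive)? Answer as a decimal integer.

vl = 4

lanes per group: 256·1/16 = 16
vl = min(AVL, VLMAX) = min(4, 16) = 4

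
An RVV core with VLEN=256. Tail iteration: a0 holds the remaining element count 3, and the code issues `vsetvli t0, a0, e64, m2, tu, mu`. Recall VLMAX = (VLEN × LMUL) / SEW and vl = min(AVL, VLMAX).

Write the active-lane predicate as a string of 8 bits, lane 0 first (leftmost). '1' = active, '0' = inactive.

predicate = 11100000

lanes per group: 256·2/64 = 8
vl = min(AVL, VLMAX) = min(3, 8) = 3
bits (lane 0 leftmost): 11100000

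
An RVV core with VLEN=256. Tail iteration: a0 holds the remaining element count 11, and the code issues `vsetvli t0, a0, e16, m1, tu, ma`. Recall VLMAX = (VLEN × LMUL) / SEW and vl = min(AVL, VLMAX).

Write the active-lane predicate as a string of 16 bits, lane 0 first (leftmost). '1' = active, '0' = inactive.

predicate = 1111111111100000

lanes per group: 256·1/16 = 16
vl = min(AVL, VLMAX) = min(11, 16) = 11
bits (lane 0 leftmost): 1111111111100000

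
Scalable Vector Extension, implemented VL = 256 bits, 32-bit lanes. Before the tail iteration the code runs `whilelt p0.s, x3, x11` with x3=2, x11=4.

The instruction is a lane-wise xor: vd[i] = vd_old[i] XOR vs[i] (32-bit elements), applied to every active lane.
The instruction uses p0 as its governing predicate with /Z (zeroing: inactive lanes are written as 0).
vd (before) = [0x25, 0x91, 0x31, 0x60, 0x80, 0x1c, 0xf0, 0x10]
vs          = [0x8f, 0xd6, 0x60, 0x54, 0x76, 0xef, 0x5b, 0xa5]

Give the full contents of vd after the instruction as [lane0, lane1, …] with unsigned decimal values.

vd = [170, 71, 0, 0, 0, 0, 0, 0]

lane count: 256 div 32 = 8
whilelt: lane j active iff 2+j < 4 → j < 2 → 2 active
[0] xor(0x25,0x8f) = 0xaa
[1] xor(0x91,0xd6) = 0x47
[2] tail/zero = 0x00
[3] tail/zero = 0x00
[4] tail/zero = 0x00
[5] tail/zero = 0x00
[6] tail/zero = 0x00
[7] tail/zero = 0x00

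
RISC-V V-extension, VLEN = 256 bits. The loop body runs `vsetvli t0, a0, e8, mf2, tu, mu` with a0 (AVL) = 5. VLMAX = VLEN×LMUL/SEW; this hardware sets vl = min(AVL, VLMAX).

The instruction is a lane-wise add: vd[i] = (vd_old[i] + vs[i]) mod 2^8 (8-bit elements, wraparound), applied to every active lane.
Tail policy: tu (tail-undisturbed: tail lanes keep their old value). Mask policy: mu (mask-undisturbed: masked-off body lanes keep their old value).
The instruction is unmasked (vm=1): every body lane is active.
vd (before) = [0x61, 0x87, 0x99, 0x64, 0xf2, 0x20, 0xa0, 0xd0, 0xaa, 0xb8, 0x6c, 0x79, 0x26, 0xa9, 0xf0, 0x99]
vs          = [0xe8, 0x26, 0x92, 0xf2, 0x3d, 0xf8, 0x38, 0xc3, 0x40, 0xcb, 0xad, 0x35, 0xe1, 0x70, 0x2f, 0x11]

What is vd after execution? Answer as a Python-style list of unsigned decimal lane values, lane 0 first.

VLMAX = (256 × 1/2) / 8 = 16 lanes
AVL=5 ≤ VLMAX=16, so vl = 5
[0] add(0x61,0xe8) = 0x49
[1] add(0x87,0x26) = 0xad
[2] add(0x99,0x92) = 0x2b
[3] add(0x64,0xf2) = 0x56
[4] add(0xf2,0x3d) = 0x2f
[5] tail/keep = 0x20
[6] tail/keep = 0xa0
[7] tail/keep = 0xd0
[8] tail/keep = 0xaa
[9] tail/keep = 0xb8
[10] tail/keep = 0x6c
[11] tail/keep = 0x79
[12] tail/keep = 0x26
[13] tail/keep = 0xa9
[14] tail/keep = 0xf0
[15] tail/keep = 0x99

vd = [73, 173, 43, 86, 47, 32, 160, 208, 170, 184, 108, 121, 38, 169, 240, 153]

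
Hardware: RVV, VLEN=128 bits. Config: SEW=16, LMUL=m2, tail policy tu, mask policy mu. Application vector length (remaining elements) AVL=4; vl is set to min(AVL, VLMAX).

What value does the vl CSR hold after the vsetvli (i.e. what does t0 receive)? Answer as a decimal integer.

lanes per group: 128·2/16 = 16
AVL=4 ≤ VLMAX=16, so vl = 4

vl = 4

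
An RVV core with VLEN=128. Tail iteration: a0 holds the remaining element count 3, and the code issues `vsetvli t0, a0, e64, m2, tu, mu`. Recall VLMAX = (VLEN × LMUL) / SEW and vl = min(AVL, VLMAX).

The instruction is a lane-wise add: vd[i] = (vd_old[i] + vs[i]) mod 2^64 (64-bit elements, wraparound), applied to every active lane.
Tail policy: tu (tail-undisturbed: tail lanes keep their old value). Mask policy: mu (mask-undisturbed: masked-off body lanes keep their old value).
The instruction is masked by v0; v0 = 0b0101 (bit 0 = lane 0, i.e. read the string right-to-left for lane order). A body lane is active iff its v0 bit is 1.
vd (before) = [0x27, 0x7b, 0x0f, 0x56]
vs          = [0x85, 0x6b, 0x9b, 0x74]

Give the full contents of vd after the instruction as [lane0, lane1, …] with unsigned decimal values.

vd = [172, 123, 170, 86]

VLMAX = (128 × 2) / 64 = 4 lanes
vl = min(AVL, VLMAX) = min(3, 4) = 3
[0] add(0x27,0x85) = 0xac
[1] mask-off/keep = 0x7b
[2] add(0x0f,0x9b) = 0xaa
[3] tail/keep = 0x56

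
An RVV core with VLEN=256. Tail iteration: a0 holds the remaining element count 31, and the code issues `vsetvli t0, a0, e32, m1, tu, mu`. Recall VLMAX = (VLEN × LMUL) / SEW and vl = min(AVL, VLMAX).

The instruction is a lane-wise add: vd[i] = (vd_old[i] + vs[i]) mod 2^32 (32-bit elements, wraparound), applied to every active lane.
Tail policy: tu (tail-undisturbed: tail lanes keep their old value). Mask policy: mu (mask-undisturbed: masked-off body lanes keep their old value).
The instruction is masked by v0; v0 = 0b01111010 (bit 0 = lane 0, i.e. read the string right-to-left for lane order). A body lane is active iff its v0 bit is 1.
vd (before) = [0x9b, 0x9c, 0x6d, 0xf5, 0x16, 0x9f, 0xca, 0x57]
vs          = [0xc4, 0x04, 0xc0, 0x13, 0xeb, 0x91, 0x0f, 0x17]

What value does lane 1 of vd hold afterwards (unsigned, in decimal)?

VLMAX = (256 × 1) / 32 = 8 lanes
vl = min(AVL, VLMAX) = min(31, 8) = 8
  i=0: mask-off/keep → 155
  i=1: add(0x9c,0x04) → 160
  i=2: mask-off/keep → 109
  i=3: add(0xf5,0x13) → 264
  i=4: add(0x16,0xeb) → 257
  i=5: add(0x9f,0x91) → 304
  i=6: add(0xca,0x0f) → 217
  i=7: mask-off/keep → 87

vd[1] = 160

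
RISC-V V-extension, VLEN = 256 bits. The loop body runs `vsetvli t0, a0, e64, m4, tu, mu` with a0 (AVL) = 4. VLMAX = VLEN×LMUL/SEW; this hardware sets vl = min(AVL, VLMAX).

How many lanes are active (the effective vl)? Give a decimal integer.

vl = 4

VLMAX = (256 × 4) / 64 = 16 lanes
vl = min(AVL, VLMAX) = min(4, 16) = 4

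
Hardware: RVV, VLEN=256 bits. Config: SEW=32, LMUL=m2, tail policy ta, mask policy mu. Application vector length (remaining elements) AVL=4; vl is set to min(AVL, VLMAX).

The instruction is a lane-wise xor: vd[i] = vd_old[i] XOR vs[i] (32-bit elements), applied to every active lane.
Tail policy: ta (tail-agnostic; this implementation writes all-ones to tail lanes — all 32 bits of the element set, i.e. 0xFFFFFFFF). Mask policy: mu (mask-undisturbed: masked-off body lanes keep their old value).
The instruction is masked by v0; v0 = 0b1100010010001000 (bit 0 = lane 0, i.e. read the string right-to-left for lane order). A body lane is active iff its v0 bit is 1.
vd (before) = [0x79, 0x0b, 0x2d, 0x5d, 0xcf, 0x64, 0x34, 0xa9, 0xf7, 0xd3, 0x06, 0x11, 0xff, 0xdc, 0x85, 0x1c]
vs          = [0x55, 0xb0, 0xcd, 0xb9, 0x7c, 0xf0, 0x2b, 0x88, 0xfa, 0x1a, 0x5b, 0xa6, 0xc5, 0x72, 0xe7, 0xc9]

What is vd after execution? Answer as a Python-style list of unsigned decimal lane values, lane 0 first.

vd = [121, 11, 45, 228, 4294967295, 4294967295, 4294967295, 4294967295, 4294967295, 4294967295, 4294967295, 4294967295, 4294967295, 4294967295, 4294967295, 4294967295]

VLMAX = VLEN×LMUL/SEW = 256×2/32 = 16
vl ← min(4, 16) = 4
  i=0: mask-off/keep → 121
  i=1: mask-off/keep → 11
  i=2: mask-off/keep → 45
  i=3: xor(0x5d,0xb9) → 228
  i=4: tail/ones → 4294967295
  i=5: tail/ones → 4294967295
  i=6: tail/ones → 4294967295
  i=7: tail/ones → 4294967295
  i=8: tail/ones → 4294967295
  i=9: tail/ones → 4294967295
  i=10: tail/ones → 4294967295
  i=11: tail/ones → 4294967295
  i=12: tail/ones → 4294967295
  i=13: tail/ones → 4294967295
  i=14: tail/ones → 4294967295
  i=15: tail/ones → 4294967295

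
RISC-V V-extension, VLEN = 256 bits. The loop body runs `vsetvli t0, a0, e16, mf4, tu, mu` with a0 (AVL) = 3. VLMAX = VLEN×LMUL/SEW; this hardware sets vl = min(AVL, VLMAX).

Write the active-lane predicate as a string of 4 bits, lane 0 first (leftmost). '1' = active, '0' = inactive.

lanes per group: 256·1/4/16 = 4
vl ← min(3, 4) = 3
bits (lane 0 leftmost): 1110

predicate = 1110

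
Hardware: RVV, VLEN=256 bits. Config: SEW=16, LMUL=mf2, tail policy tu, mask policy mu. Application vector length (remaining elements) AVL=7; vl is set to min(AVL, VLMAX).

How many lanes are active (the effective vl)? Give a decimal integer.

vl = 7

VLMAX = VLEN×LMUL/SEW = 256×1/2/16 = 8
AVL=7 ≤ VLMAX=8, so vl = 7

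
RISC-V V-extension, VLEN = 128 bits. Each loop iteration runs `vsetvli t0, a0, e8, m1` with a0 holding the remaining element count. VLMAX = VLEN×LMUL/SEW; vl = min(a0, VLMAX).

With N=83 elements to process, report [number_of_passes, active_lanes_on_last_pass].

VLMAX = VLEN×LMUL/SEW = 128×1/8 = 16
N=83: ⌈83/16⌉ = 6 iters; last vl = 83 − 5×16 = 3

[iterations, last_vl] = [6, 3]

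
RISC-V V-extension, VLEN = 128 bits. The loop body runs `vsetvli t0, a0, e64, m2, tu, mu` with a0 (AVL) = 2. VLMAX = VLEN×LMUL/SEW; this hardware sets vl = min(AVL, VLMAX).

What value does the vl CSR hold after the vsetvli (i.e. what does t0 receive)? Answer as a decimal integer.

lanes per group: 128·2/64 = 4
vl = min(AVL, VLMAX) = min(2, 4) = 2

vl = 2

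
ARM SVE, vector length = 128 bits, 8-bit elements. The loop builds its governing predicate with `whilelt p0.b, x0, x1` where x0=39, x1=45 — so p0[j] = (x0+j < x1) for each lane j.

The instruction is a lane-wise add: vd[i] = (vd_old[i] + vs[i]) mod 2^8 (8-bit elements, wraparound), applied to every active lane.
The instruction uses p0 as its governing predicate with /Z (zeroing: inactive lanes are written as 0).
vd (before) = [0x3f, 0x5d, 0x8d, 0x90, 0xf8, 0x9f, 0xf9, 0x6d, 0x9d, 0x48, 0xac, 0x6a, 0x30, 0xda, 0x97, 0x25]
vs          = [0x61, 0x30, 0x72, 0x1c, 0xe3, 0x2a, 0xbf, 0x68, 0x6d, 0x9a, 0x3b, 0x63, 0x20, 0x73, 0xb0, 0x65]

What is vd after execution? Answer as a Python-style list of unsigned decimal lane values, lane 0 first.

lane count: 128 div 8 = 16
active while 39+j < 45, i.e. j ∈ [0,6) capped at 16 ⇒ 6
[0] add(0x3f,0x61) = 0xa0
[1] add(0x5d,0x30) = 0x8d
[2] add(0x8d,0x72) = 0xff
[3] add(0x90,0x1c) = 0xac
[4] add(0xf8,0xe3) = 0xdb
[5] add(0x9f,0x2a) = 0xc9
[6] tail/zero = 0x00
[7] tail/zero = 0x00
[8] tail/zero = 0x00
[9] tail/zero = 0x00
[10] tail/zero = 0x00
[11] tail/zero = 0x00
[12] tail/zero = 0x00
[13] tail/zero = 0x00
[14] tail/zero = 0x00
[15] tail/zero = 0x00

vd = [160, 141, 255, 172, 219, 201, 0, 0, 0, 0, 0, 0, 0, 0, 0, 0]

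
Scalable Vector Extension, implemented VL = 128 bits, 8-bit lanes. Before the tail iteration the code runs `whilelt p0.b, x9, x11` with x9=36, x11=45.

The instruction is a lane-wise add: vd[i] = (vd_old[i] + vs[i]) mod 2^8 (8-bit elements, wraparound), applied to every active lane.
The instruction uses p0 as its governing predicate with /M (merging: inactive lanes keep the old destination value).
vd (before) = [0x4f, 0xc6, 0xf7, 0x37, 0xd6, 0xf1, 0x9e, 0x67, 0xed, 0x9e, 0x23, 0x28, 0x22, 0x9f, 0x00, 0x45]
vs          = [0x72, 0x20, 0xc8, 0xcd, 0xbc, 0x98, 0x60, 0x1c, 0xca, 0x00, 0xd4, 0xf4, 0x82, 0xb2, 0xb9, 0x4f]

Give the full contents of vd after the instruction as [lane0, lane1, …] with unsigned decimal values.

vd = [193, 230, 191, 4, 146, 137, 254, 131, 183, 158, 35, 40, 34, 159, 0, 69]

register lanes = 128/8 = 16
whilelt: lane j active iff 36+j < 45 → j < 9 → 9 active
vd[0] add(0x4f,0x72) -> 0xc1
vd[1] add(0xc6,0x20) -> 0xe6
vd[2] add(0xf7,0xc8) -> 0xbf
vd[3] add(0x37,0xcd) -> 0x04
vd[4] add(0xd6,0xbc) -> 0x92
vd[5] add(0xf1,0x98) -> 0x89
vd[6] add(0x9e,0x60) -> 0xfe
vd[7] add(0x67,0x1c) -> 0x83
vd[8] add(0xed,0xca) -> 0xb7
vd[9] tail/keep -> 0x9e
vd[10] tail/keep -> 0x23
vd[11] tail/keep -> 0x28
vd[12] tail/keep -> 0x22
vd[13] tail/keep -> 0x9f
vd[14] tail/keep -> 0x00
vd[15] tail/keep -> 0x45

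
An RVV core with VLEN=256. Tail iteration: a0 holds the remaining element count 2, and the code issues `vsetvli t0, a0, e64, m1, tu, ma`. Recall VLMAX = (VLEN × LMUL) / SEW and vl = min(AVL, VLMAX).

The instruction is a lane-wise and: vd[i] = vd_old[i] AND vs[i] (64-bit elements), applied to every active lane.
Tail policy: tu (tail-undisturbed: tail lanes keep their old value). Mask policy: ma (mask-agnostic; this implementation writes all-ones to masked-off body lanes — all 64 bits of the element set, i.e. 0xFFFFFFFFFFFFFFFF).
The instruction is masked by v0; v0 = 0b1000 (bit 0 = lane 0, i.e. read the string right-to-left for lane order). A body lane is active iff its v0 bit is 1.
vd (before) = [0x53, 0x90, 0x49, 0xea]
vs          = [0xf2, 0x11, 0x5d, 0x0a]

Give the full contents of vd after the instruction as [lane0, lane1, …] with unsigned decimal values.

vd = [18446744073709551615, 18446744073709551615, 73, 234]

lanes per group: 256·1/64 = 4
vl = min(AVL, VLMAX) = min(2, 4) = 2
[0] mask-off/ones = 0xffffffffffffffff
[1] mask-off/ones = 0xffffffffffffffff
[2] tail/keep = 0x49
[3] tail/keep = 0xea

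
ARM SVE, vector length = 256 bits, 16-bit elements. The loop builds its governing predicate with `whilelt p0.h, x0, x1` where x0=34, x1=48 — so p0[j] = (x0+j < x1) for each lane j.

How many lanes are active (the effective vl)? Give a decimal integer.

vl = 14

register lanes = 256/16 = 16
active while 34+j < 48, i.e. j ∈ [0,14) capped at 16 ⇒ 14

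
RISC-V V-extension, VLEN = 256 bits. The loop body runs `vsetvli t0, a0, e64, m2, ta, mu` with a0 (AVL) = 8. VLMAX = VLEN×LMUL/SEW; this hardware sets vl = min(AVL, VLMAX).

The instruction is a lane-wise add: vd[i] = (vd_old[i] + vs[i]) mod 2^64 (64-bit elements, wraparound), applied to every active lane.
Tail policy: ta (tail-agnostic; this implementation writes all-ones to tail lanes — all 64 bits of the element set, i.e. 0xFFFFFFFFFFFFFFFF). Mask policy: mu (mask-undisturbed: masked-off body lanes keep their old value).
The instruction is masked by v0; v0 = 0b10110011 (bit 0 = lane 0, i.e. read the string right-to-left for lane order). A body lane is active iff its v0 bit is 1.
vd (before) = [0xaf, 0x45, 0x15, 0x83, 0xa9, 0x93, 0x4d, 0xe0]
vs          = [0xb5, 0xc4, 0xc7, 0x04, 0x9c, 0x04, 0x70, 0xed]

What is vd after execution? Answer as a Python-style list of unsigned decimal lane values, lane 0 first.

vd = [356, 265, 21, 131, 325, 151, 77, 461]

lanes per group: 256·2/64 = 8
AVL=8 ≤ VLMAX=8, so vl = 8
vd[0] add(0xaf,0xb5) -> 0x164
vd[1] add(0x45,0xc4) -> 0x109
vd[2] mask-off/keep -> 0x15
vd[3] mask-off/keep -> 0x83
vd[4] add(0xa9,0x9c) -> 0x145
vd[5] add(0x93,0x04) -> 0x97
vd[6] mask-off/keep -> 0x4d
vd[7] add(0xe0,0xed) -> 0x1cd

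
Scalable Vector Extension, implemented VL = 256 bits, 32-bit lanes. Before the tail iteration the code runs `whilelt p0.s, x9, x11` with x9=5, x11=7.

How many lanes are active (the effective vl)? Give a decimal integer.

lane count: 256 div 32 = 8
whilelt: lane j active iff 5+j < 7 → j < 2 → 2 active

vl = 2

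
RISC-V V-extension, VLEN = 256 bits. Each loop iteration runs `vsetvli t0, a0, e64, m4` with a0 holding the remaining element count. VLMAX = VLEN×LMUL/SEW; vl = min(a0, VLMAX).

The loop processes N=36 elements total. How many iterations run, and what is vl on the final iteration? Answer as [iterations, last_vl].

VLMAX = VLEN×LMUL/SEW = 256×4/64 = 16
36 elements at 16/iter → 3 passes, remainder 4 on the last

[iterations, last_vl] = [3, 4]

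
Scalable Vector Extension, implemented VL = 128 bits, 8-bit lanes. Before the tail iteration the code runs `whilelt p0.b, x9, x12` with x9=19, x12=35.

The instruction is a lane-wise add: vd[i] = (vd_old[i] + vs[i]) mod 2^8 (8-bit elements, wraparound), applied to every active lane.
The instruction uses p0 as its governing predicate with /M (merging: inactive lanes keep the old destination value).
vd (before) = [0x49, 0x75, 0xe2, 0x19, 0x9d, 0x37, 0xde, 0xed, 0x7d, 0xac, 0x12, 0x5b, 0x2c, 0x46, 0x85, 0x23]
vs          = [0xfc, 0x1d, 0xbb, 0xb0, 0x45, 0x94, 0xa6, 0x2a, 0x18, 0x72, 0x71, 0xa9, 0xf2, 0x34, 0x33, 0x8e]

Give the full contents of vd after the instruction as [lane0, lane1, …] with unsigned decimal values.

register lanes = 128/8 = 16
active while 19+j < 35, i.e. j ∈ [0,16) capped at 16 ⇒ 16
[0] add(0x49,0xfc) = 0x45
[1] add(0x75,0x1d) = 0x92
[2] add(0xe2,0xbb) = 0x9d
[3] add(0x19,0xb0) = 0xc9
[4] add(0x9d,0x45) = 0xe2
[5] add(0x37,0x94) = 0xcb
[6] add(0xde,0xa6) = 0x84
[7] add(0xed,0x2a) = 0x17
[8] add(0x7d,0x18) = 0x95
[9] add(0xac,0x72) = 0x1e
[10] add(0x12,0x71) = 0x83
[11] add(0x5b,0xa9) = 0x04
[12] add(0x2c,0xf2) = 0x1e
[13] add(0x46,0x34) = 0x7a
[14] add(0x85,0x33) = 0xb8
[15] add(0x23,0x8e) = 0xb1

vd = [69, 146, 157, 201, 226, 203, 132, 23, 149, 30, 131, 4, 30, 122, 184, 177]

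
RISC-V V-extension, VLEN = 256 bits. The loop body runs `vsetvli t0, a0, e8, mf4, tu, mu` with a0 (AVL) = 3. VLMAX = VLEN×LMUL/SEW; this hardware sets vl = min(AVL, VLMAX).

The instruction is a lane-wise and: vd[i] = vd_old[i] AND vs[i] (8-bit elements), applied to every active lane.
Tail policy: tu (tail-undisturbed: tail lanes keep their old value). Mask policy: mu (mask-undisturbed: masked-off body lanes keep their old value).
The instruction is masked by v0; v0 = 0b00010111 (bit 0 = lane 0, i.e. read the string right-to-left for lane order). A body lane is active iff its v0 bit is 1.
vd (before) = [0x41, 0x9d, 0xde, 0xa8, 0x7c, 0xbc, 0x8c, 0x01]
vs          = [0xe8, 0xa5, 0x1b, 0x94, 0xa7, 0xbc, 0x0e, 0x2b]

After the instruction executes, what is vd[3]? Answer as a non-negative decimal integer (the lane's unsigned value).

vd[3] = 168

VLMAX = VLEN×LMUL/SEW = 256×1/4/8 = 8
vl = min(AVL, VLMAX) = min(3, 8) = 3
lane  0: and(0x41,0xe8) ⇒ 0x40
lane  1: and(0x9d,0xa5) ⇒ 0x85
lane  2: and(0xde,0x1b) ⇒ 0x1a
lane  3: tail/keep ⇒ 0xa8
lane  4: tail/keep ⇒ 0x7c
lane  5: tail/keep ⇒ 0xbc
lane  6: tail/keep ⇒ 0x8c
lane  7: tail/keep ⇒ 0x01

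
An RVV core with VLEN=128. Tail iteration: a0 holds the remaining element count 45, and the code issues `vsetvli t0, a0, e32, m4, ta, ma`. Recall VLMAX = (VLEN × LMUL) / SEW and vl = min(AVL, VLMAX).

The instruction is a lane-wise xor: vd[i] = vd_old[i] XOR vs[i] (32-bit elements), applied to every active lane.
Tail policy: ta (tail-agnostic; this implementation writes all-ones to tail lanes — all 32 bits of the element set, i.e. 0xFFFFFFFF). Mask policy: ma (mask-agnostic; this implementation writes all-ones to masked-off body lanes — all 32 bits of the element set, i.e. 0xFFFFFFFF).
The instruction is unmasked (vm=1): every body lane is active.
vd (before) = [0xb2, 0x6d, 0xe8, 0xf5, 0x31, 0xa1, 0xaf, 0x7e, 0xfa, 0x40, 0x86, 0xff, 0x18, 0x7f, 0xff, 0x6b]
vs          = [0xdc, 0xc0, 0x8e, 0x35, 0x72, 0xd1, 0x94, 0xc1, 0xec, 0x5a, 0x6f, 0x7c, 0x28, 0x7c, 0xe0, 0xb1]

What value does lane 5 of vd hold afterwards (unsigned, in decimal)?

lanes per group: 128·4/32 = 16
AVL=45 > VLMAX=16, so vl = 16
  i=0: xor(0xb2,0xdc) → 110
  i=1: xor(0x6d,0xc0) → 173
  i=2: xor(0xe8,0x8e) → 102
  i=3: xor(0xf5,0x35) → 192
  i=4: xor(0x31,0x72) → 67
  i=5: xor(0xa1,0xd1) → 112
  i=6: xor(0xaf,0x94) → 59
  i=7: xor(0x7e,0xc1) → 191
  i=8: xor(0xfa,0xec) → 22
  i=9: xor(0x40,0x5a) → 26
  i=10: xor(0x86,0x6f) → 233
  i=11: xor(0xff,0x7c) → 131
  i=12: xor(0x18,0x28) → 48
  i=13: xor(0x7f,0x7c) → 3
  i=14: xor(0xff,0xe0) → 31
  i=15: xor(0x6b,0xb1) → 218

vd[5] = 112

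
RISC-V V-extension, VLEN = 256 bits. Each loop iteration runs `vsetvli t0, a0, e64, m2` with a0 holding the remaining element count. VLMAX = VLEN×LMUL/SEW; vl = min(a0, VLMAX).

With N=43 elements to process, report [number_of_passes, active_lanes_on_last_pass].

[iterations, last_vl] = [6, 3]

VLMAX = (256 × 2) / 64 = 8 lanes
N=43: ⌈43/8⌉ = 6 iters; last vl = 43 − 5×8 = 3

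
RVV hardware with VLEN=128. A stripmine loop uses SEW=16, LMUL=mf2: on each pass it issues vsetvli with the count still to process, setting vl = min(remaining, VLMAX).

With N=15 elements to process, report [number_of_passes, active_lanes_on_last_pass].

[iterations, last_vl] = [4, 3]

VLMAX = VLEN×LMUL/SEW = 128×1/2/16 = 4
iterations = ceil(15/4) = 4; final-pass vl = 3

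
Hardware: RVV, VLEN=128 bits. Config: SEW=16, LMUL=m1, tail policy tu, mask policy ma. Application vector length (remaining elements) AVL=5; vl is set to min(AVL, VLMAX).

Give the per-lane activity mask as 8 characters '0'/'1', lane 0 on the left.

predicate = 11111000

VLMAX = (128 × 1) / 16 = 8 lanes
AVL=5 ≤ VLMAX=8, so vl = 5
bits (lane 0 leftmost): 11111000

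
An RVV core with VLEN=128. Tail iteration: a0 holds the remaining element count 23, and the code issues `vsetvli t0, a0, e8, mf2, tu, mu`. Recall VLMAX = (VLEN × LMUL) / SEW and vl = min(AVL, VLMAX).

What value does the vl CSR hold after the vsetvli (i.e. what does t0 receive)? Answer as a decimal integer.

VLMAX = VLEN×LMUL/SEW = 128×1/2/8 = 8
vl = min(AVL, VLMAX) = min(23, 8) = 8

vl = 8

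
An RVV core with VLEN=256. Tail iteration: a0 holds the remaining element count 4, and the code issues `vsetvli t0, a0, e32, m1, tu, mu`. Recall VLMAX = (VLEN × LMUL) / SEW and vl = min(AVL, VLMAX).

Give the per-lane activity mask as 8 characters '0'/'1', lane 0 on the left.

lanes per group: 256·1/32 = 8
vl = min(AVL, VLMAX) = min(4, 8) = 4
bits (lane 0 leftmost): 11110000

predicate = 11110000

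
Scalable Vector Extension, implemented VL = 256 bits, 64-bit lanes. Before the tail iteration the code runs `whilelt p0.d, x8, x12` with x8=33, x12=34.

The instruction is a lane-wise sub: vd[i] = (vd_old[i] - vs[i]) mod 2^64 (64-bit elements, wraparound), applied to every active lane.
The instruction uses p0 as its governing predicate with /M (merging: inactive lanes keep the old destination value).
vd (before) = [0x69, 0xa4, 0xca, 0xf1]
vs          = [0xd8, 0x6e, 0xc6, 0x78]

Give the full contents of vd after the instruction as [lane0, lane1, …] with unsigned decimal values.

vd = [18446744073709551505, 164, 202, 241]

256-bit reg / 64-bit elem → 4 lanes
whilelt: lane j active iff 33+j < 34 → j < 1 → 1 active
  i=0: sub(0x69,0xd8) → 18446744073709551505
  i=1: tail/keep → 164
  i=2: tail/keep → 202
  i=3: tail/keep → 241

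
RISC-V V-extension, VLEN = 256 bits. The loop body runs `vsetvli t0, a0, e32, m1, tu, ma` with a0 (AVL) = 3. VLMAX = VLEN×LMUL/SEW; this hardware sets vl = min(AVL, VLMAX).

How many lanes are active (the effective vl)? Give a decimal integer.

lanes per group: 256·1/32 = 8
vl = min(AVL, VLMAX) = min(3, 8) = 3

vl = 3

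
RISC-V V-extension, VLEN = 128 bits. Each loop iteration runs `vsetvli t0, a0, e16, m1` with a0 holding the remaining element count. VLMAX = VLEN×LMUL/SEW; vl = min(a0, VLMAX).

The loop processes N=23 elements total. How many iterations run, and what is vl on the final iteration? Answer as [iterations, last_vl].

VLMAX = VLEN×LMUL/SEW = 128×1/16 = 8
N=23: ⌈23/8⌉ = 3 iters; last vl = 23 − 2×8 = 7

[iterations, last_vl] = [3, 7]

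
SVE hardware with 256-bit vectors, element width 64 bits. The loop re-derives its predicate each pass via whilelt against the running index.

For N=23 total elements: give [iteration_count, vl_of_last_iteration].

256-bit reg / 64-bit elem → 4 lanes
23 elements at 4/iter → 6 passes, remainder 3 on the last

[iterations, last_vl] = [6, 3]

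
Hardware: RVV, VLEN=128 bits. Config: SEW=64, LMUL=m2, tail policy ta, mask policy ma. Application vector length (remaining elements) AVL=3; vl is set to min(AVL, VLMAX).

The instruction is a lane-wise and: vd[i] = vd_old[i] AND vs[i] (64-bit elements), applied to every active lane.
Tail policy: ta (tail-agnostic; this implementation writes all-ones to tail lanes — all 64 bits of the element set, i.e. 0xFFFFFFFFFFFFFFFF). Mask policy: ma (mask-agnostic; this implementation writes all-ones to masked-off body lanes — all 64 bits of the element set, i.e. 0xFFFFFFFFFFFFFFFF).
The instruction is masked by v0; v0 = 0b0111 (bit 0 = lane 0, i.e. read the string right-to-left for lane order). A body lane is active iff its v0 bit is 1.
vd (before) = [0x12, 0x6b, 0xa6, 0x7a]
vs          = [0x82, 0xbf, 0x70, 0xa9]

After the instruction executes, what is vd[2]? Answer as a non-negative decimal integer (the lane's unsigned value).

VLMAX = VLEN×LMUL/SEW = 128×2/64 = 4
AVL=3 ≤ VLMAX=4, so vl = 3
  i=0: and(0x12,0x82) → 2
  i=1: and(0x6b,0xbf) → 43
  i=2: and(0xa6,0x70) → 32
  i=3: tail/ones → 18446744073709551615

vd[2] = 32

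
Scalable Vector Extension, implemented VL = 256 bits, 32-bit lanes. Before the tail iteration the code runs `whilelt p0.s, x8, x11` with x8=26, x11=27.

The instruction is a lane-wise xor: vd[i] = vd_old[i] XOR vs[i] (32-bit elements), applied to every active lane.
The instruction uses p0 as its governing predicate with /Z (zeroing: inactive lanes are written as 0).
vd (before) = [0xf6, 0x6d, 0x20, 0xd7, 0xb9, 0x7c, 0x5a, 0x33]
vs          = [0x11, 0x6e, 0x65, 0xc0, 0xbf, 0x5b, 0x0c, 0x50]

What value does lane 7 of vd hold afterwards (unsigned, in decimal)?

vd[7] = 0

register lanes = 256/32 = 8
p0[j] = (26+j < 27); true for j=0..0 → 1 lanes set
vd[0] xor(0xf6,0x11) -> 0xe7
vd[1] tail/zero -> 0x00
vd[2] tail/zero -> 0x00
vd[3] tail/zero -> 0x00
vd[4] tail/zero -> 0x00
vd[5] tail/zero -> 0x00
vd[6] tail/zero -> 0x00
vd[7] tail/zero -> 0x00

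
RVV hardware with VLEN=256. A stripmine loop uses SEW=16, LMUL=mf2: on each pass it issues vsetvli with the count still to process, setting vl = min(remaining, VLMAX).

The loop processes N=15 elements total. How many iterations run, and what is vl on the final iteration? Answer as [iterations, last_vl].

[iterations, last_vl] = [2, 7]

VLMAX = (256 × 1/2) / 16 = 8 lanes
iterations = ceil(15/8) = 2; final-pass vl = 7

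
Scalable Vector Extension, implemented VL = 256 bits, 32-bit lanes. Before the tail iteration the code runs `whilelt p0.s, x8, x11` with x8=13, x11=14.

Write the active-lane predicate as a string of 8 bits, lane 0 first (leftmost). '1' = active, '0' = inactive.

register lanes = 256/32 = 8
active while 13+j < 14, i.e. j ∈ [0,1) capped at 8 ⇒ 1
bits (lane 0 leftmost): 10000000

predicate = 10000000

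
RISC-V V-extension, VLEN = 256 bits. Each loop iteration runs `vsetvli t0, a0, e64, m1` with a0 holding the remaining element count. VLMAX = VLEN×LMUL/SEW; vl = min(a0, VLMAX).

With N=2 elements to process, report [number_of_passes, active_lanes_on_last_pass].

[iterations, last_vl] = [1, 2]

lanes per group: 256·1/64 = 4
iterations = ceil(2/4) = 1; final-pass vl = 2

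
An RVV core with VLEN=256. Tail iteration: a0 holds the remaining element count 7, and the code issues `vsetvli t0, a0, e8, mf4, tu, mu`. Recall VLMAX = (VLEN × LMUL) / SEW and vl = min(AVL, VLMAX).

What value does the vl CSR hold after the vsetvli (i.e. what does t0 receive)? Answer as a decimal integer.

VLMAX = VLEN×LMUL/SEW = 256×1/4/8 = 8
AVL=7 ≤ VLMAX=8, so vl = 7

vl = 7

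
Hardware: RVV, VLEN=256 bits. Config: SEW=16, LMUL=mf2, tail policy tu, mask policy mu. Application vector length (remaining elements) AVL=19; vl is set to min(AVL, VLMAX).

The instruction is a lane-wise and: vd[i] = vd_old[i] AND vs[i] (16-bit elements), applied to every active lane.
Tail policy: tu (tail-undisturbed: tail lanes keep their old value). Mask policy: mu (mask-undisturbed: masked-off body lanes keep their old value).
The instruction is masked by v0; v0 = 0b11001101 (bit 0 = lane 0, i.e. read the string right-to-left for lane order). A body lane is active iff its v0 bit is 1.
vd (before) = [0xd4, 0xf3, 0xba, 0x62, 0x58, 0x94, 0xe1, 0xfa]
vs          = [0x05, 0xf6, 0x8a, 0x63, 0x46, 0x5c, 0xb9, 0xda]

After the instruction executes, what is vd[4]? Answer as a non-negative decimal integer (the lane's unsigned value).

VLMAX = (256 × 1/2) / 16 = 8 lanes
AVL=19 > VLMAX=8, so vl = 8
  i=0: and(0xd4,0x05) → 4
  i=1: mask-off/keep → 243
  i=2: and(0xba,0x8a) → 138
  i=3: and(0x62,0x63) → 98
  i=4: mask-off/keep → 88
  i=5: mask-off/keep → 148
  i=6: and(0xe1,0xb9) → 161
  i=7: and(0xfa,0xda) → 218

vd[4] = 88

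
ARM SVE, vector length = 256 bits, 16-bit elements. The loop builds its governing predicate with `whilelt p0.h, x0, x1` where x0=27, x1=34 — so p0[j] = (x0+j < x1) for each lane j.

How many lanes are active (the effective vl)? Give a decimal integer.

256-bit reg / 16-bit elem → 16 lanes
active while 27+j < 34, i.e. j ∈ [0,7) capped at 16 ⇒ 7

vl = 7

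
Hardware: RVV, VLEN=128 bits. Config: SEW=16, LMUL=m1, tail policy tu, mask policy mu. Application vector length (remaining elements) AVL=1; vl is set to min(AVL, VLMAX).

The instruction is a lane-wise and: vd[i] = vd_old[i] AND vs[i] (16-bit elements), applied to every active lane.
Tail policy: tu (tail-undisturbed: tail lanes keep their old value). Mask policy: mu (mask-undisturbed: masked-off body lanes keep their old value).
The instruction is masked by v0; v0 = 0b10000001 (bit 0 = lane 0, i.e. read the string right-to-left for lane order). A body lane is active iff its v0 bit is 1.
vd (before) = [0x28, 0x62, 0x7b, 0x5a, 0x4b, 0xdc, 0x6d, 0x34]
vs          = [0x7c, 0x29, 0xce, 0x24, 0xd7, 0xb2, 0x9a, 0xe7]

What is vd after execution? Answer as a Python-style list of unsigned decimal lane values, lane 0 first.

lanes per group: 128·1/16 = 8
vl = min(AVL, VLMAX) = min(1, 8) = 1
vd[0] and(0x28,0x7c) -> 0x28
vd[1] tail/keep -> 0x62
vd[2] tail/keep -> 0x7b
vd[3] tail/keep -> 0x5a
vd[4] tail/keep -> 0x4b
vd[5] tail/keep -> 0xdc
vd[6] tail/keep -> 0x6d
vd[7] tail/keep -> 0x34

vd = [40, 98, 123, 90, 75, 220, 109, 52]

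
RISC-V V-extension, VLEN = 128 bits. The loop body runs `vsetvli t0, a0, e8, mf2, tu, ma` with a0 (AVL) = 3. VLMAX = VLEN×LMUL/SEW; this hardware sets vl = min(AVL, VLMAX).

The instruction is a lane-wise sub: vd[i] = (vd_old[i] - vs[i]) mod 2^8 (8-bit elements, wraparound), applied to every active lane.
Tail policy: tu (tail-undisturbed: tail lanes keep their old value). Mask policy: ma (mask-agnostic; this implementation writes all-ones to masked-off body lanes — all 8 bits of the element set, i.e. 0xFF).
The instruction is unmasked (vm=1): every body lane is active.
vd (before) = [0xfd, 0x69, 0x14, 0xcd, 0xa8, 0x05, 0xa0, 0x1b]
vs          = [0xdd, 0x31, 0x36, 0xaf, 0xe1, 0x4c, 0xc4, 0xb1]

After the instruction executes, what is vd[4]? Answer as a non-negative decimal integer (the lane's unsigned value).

VLMAX = (128 × 1/2) / 8 = 8 lanes
AVL=3 ≤ VLMAX=8, so vl = 3
  i=0: sub(0xfd,0xdd) → 32
  i=1: sub(0x69,0x31) → 56
  i=2: sub(0x14,0x36) → 222
  i=3: tail/keep → 205
  i=4: tail/keep → 168
  i=5: tail/keep → 5
  i=6: tail/keep → 160
  i=7: tail/keep → 27

vd[4] = 168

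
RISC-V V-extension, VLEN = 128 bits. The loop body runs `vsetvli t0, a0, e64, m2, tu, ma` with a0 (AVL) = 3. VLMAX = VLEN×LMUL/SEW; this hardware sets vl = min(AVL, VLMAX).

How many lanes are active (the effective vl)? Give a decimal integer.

lanes per group: 128·2/64 = 4
vl = min(AVL, VLMAX) = min(3, 4) = 3

vl = 3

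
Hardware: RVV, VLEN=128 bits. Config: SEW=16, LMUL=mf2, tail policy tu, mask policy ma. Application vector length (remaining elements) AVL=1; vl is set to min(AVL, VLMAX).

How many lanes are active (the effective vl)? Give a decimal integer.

VLMAX = VLEN×LMUL/SEW = 128×1/2/16 = 4
vl ← min(1, 4) = 1

vl = 1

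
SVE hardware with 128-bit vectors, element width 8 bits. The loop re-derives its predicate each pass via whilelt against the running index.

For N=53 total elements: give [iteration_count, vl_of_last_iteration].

128-bit reg / 8-bit elem → 16 lanes
53 elements at 16/iter → 4 passes, remainder 5 on the last

[iterations, last_vl] = [4, 5]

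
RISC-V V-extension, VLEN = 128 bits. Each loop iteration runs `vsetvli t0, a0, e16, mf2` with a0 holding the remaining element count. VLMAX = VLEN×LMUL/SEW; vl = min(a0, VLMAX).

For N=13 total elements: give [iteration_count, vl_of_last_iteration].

VLMAX = VLEN×LMUL/SEW = 128×1/2/16 = 4
13 elements at 4/iter → 4 passes, remainder 1 on the last

[iterations, last_vl] = [4, 1]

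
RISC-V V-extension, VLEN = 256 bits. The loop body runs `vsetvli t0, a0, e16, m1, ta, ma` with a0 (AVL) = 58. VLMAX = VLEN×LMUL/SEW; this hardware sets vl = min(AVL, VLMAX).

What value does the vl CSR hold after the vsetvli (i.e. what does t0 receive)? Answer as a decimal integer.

vl = 16

lanes per group: 256·1/16 = 16
vl ← min(58, 16) = 16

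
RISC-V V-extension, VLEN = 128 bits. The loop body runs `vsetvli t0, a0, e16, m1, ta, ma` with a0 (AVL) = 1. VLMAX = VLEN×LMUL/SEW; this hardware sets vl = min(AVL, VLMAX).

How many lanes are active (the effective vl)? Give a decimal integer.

vl = 1

lanes per group: 128·1/16 = 8
vl ← min(1, 8) = 1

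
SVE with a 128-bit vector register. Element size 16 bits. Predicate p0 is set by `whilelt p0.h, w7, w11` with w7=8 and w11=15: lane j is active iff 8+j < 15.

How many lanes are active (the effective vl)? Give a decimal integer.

vl = 7

lane count: 128 div 16 = 8
p0[j] = (8+j < 15); true for j=0..6 → 7 lanes set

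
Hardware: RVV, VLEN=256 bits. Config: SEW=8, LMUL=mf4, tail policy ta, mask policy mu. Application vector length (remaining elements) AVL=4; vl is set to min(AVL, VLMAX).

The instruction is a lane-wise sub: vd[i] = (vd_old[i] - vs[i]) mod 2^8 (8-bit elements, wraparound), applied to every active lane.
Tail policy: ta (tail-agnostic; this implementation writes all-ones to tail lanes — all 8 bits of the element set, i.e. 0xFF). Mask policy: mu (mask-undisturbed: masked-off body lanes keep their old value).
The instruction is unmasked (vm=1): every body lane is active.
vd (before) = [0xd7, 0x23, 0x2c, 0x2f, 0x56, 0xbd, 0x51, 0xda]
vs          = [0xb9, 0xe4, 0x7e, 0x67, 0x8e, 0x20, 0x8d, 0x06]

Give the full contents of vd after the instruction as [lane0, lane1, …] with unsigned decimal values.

lanes per group: 256·1/4/8 = 8
vl ← min(4, 8) = 4
lane  0: sub(0xd7,0xb9) ⇒ 0x1e
lane  1: sub(0x23,0xe4) ⇒ 0x3f
lane  2: sub(0x2c,0x7e) ⇒ 0xae
lane  3: sub(0x2f,0x67) ⇒ 0xc8
lane  4: tail/ones ⇒ 0xff
lane  5: tail/ones ⇒ 0xff
lane  6: tail/ones ⇒ 0xff
lane  7: tail/ones ⇒ 0xff

vd = [30, 63, 174, 200, 255, 255, 255, 255]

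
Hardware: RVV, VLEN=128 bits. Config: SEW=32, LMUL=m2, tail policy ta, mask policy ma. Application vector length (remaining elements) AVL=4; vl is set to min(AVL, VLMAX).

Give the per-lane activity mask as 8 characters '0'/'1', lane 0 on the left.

VLMAX = VLEN×LMUL/SEW = 128×2/32 = 8
AVL=4 ≤ VLMAX=8, so vl = 4
bits (lane 0 leftmost): 11110000

predicate = 11110000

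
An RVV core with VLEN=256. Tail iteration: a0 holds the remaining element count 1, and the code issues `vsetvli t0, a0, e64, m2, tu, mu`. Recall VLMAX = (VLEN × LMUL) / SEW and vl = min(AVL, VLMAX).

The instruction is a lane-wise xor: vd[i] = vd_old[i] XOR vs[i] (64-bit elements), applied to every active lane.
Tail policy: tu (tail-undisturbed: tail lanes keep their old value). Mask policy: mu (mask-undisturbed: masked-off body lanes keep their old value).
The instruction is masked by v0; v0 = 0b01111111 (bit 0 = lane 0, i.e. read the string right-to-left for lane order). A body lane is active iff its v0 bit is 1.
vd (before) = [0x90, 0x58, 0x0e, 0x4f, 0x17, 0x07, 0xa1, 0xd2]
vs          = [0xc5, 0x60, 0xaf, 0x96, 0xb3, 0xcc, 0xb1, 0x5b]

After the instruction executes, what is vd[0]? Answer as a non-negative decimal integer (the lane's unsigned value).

vd[0] = 85

VLMAX = (256 × 2) / 64 = 8 lanes
AVL=1 ≤ VLMAX=8, so vl = 1
  i=0: xor(0x90,0xc5) → 85
  i=1: tail/keep → 88
  i=2: tail/keep → 14
  i=3: tail/keep → 79
  i=4: tail/keep → 23
  i=5: tail/keep → 7
  i=6: tail/keep → 161
  i=7: tail/keep → 210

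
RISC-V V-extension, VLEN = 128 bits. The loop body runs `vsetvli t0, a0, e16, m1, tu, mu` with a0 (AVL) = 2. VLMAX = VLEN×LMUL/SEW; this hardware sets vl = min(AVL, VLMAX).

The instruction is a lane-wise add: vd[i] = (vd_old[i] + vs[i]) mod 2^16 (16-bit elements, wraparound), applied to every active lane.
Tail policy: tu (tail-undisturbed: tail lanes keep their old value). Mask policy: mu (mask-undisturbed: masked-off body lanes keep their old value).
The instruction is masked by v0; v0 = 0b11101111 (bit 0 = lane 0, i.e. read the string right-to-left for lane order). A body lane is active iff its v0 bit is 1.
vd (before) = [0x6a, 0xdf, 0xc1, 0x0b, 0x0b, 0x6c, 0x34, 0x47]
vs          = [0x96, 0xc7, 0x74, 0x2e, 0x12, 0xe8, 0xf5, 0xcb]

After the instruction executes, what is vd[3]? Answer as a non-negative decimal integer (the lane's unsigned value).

VLMAX = (128 × 1) / 16 = 8 lanes
vl = min(AVL, VLMAX) = min(2, 8) = 2
  i=0: add(0x6a,0x96) → 256
  i=1: add(0xdf,0xc7) → 422
  i=2: tail/keep → 193
  i=3: tail/keep → 11
  i=4: tail/keep → 11
  i=5: tail/keep → 108
  i=6: tail/keep → 52
  i=7: tail/keep → 71

vd[3] = 11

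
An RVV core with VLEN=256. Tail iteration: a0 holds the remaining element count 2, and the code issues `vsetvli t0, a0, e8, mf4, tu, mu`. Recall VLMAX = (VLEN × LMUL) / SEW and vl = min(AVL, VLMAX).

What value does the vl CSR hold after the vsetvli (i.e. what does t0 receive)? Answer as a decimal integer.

vl = 2

VLMAX = VLEN×LMUL/SEW = 256×1/4/8 = 8
vl = min(AVL, VLMAX) = min(2, 8) = 2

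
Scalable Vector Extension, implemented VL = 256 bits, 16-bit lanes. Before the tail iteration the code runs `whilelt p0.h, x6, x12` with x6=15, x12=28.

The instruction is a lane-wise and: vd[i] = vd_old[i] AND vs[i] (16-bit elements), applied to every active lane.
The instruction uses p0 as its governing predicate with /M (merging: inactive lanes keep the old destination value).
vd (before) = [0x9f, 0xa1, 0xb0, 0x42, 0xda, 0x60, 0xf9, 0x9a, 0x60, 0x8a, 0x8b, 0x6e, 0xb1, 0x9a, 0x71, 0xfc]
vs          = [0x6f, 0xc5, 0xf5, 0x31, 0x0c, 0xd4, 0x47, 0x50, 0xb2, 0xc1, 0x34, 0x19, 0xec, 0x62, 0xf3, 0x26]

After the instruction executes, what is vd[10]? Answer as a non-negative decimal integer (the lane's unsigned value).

vd[10] = 0

lane count: 256 div 16 = 16
whilelt: lane j active iff 15+j < 28 → j < 13 → 13 active
  i=0: and(0x9f,0x6f) → 15
  i=1: and(0xa1,0xc5) → 129
  i=2: and(0xb0,0xf5) → 176
  i=3: and(0x42,0x31) → 0
  i=4: and(0xda,0x0c) → 8
  i=5: and(0x60,0xd4) → 64
  i=6: and(0xf9,0x47) → 65
  i=7: and(0x9a,0x50) → 16
  i=8: and(0x60,0xb2) → 32
  i=9: and(0x8a,0xc1) → 128
  i=10: and(0x8b,0x34) → 0
  i=11: and(0x6e,0x19) → 8
  i=12: and(0xb1,0xec) → 160
  i=13: tail/keep → 154
  i=14: tail/keep → 113
  i=15: tail/keep → 252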